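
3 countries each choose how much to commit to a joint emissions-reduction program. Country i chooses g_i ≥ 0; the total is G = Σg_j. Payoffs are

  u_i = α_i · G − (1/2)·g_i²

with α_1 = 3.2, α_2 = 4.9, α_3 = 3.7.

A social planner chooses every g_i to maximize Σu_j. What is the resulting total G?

Planner FOC: ∂(Σu_j)/∂g_i = (Σα_j) − g_i = 0, so g_i^SO = Σα_j = 11.8 for every i; G^SO = 35.4.

35.4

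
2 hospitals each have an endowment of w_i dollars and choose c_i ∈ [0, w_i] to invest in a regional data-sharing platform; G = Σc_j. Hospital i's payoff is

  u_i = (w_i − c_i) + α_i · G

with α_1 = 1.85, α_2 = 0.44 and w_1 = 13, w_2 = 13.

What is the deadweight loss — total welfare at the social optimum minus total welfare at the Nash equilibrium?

16.77

∂u_i/∂c_i = α_i − 1, so hospital i contributes w_i if α_i > 1, else 0.
α_i > 1 for i ∈ {1}; NE contributions (13, 0), G = 13.
W^NE = Σw_i − G^NE + (Σα_i)·G^NE = 26 + 1.29·13 = 42.77.
Planner: ∂(Σu_j)/∂c_i = Σα_j − 1 = 1.29 > 0, so everyone contributes w_i; G^SO = 26, W^SO = 26 + 1.29·26 = 59.54.
Deadweight loss = 16.77.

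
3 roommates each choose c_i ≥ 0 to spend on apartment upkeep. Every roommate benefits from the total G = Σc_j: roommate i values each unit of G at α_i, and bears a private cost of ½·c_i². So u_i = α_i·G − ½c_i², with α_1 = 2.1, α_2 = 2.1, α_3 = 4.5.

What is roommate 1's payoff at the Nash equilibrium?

Roommate i's FOC: ∂u_i/∂c_i = α_i − c_i = 0, so c_i* = α_i.
NE contributions = (2.1, 2.1, 4.5); G = 8.7.
u_1 = α_1·G − ½·(c_1)² = 2.1·8.7 − ½·2.1² = 16.065.

16.065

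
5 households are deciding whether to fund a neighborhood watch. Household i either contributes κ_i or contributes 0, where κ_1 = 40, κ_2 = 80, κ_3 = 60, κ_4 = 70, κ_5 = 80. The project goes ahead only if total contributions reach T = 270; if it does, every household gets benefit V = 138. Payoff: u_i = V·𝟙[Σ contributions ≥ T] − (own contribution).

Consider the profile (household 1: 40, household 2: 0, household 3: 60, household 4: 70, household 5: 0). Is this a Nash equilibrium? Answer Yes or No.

Total = 170 < 270: not provided.
Household 1 (pledges 40, payoff -40): dropping to 0 → total 130, payoff 0. Profitable deviation.

No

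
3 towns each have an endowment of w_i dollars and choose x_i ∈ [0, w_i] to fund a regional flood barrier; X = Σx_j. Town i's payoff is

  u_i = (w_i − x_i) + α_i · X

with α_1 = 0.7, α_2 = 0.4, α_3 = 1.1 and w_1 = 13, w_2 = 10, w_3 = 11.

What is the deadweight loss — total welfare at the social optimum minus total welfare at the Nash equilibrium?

27.6

∂u_i/∂x_i = α_i − 1, so town i contributes w_i if α_i > 1, else 0.
α_i > 1 for i ∈ {3}; NE contributions (0, 0, 11), X = 11.
W^NE = Σw_i − X^NE + (Σα_i)·X^NE = 34 + 1.2·11 = 47.2.
Planner: ∂(Σu_j)/∂x_i = Σα_j − 1 = 1.2 > 0, so everyone contributes w_i; X^SO = 34, W^SO = 34 + 1.2·34 = 74.8.
Deadweight loss = 27.6.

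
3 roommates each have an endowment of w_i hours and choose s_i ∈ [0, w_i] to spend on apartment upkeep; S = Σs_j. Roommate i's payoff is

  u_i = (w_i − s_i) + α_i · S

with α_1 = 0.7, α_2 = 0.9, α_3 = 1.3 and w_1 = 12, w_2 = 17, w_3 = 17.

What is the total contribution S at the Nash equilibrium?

∂u_i/∂s_i = α_i − 1, so roommate i contributes w_i if α_i > 1, else 0.
α_i > 1 for i ∈ {3}; NE contributions (0, 0, 17), S = 17.

17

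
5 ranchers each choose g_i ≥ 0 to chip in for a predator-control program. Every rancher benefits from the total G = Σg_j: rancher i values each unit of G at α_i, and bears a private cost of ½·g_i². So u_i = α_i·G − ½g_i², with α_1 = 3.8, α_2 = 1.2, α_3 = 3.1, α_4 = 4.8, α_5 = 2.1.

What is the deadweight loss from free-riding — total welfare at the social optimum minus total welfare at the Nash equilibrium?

363.97

Rancher i's FOC: ∂u_i/∂g_i = α_i − g_i = 0, so g_i* = α_i.
NE contributions = (3.8, 1.2, 3.1, 4.8, 2.1); G = 15.
W^NE = (Σα)·G − ½Σα_i² = 15² − ½·52.94 = 198.53.
Planner sets g_i = Σα_j = 15 for every i, so G^SO = 5·15 = 75.
W^SO = (Σα)·G^SO − ½·5·(Σα)² = (5/2)·15² = 562.5.
Deadweight loss = W^SO − W^NE = 363.97.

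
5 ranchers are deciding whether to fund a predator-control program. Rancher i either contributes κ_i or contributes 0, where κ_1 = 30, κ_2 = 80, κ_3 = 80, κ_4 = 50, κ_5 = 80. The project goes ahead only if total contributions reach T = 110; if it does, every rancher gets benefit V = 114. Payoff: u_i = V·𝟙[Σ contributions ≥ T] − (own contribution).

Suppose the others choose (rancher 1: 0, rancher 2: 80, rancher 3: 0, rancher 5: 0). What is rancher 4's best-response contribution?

Others' total = 80. Contributing 50 brings total to 130 ≥ 110: gain V − κ_4 = 64.
Best response: 50.

50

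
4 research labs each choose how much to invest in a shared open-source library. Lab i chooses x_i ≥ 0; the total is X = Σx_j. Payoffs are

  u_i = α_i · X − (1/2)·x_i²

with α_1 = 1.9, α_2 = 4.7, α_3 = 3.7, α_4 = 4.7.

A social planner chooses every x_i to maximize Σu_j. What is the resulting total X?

60

Planner FOC: ∂(Σu_j)/∂x_i = (Σα_j) − x_i = 0, so x_i^SO = Σα_j = 15 for every i; X^SO = 60.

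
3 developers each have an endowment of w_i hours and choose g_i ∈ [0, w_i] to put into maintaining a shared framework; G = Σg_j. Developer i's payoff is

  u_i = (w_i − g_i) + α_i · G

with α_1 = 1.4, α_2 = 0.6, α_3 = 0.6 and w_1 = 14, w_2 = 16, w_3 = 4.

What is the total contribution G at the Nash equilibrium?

14

∂u_i/∂g_i = α_i − 1, so developer i contributes w_i if α_i > 1, else 0.
α_i > 1 for i ∈ {1}; NE contributions (14, 0, 0), G = 14.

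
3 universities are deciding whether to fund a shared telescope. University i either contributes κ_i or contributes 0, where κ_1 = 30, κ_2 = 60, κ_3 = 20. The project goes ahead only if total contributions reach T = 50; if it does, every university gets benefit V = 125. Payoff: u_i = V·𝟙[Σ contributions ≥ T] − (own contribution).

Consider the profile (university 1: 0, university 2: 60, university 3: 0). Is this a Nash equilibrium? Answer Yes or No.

Yes

Total = 60 ≥ 50: provided.
University 1 (pledges 0, payoff 125): pledging 30 → total 90, payoff 95. No gain.
University 2 (pledges 60, payoff 65): dropping to 0 → total 0, payoff 0. No gain.
University 3 (pledges 0, payoff 125): pledging 20 → total 80, payoff 105. No gain.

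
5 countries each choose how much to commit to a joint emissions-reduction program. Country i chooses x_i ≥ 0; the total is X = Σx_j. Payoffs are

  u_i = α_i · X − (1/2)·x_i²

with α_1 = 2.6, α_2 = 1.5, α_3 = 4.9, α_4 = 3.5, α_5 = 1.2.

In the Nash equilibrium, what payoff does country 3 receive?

Country i's FOC: ∂u_i/∂x_i = α_i − x_i = 0, so x_i* = α_i.
NE contributions = (2.6, 1.5, 4.9, 3.5, 1.2); X = 13.7.
u_3 = α_3·X − ½·(x_3)² = 4.9·13.7 − ½·4.9² = 55.125.

55.125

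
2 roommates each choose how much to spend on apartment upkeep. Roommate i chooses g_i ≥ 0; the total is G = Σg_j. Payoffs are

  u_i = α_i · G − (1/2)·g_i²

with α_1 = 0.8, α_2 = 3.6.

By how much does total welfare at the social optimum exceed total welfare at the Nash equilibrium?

Roommate i's FOC: ∂u_i/∂g_i = α_i − g_i = 0, so g_i* = α_i.
NE contributions = (0.8, 3.6); G = 4.4.
W^NE = (Σα)·G − ½Σα_i² = 4.4² − ½·13.6 = 12.56.
Planner sets g_i = Σα_j = 4.4 for every i, so G^SO = 2·4.4 = 8.8.
W^SO = (Σα)·G^SO − ½·2·(Σα)² = (2/2)·4.4² = 19.36.
Deadweight loss = W^SO − W^NE = 6.8.

6.8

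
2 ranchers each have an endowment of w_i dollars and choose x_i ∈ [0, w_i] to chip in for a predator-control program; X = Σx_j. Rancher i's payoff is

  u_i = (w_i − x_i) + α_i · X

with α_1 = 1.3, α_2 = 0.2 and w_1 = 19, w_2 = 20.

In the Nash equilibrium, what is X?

19

∂u_i/∂x_i = α_i − 1, so rancher i contributes w_i if α_i > 1, else 0.
α_i > 1 for i ∈ {1}; NE contributions (19, 0), X = 19.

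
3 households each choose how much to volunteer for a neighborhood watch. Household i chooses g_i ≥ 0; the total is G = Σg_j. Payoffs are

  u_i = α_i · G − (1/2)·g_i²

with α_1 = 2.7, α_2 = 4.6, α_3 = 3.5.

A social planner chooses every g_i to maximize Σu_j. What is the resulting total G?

32.4

Planner FOC: ∂(Σu_j)/∂g_i = (Σα_j) − g_i = 0, so g_i^SO = Σα_j = 10.8 for every i; G^SO = 32.4.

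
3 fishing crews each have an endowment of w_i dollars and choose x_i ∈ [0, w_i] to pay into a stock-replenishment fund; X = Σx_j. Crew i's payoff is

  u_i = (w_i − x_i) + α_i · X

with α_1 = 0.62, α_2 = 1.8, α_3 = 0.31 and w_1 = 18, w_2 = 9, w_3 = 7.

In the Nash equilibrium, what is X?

9

∂u_i/∂x_i = α_i − 1, so crew i contributes w_i if α_i > 1, else 0.
α_i > 1 for i ∈ {2}; NE contributions (0, 9, 0), X = 9.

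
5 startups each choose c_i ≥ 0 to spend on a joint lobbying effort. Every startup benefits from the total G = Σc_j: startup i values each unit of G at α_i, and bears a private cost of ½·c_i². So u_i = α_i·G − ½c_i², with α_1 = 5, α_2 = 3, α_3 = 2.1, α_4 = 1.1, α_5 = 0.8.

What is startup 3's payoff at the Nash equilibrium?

Startup i's FOC: ∂u_i/∂c_i = α_i − c_i = 0, so c_i* = α_i.
NE contributions = (5, 3, 2.1, 1.1, 0.8); G = 12.
u_3 = α_3·G − ½·(c_3)² = 2.1·12 − ½·2.1² = 22.995.

22.995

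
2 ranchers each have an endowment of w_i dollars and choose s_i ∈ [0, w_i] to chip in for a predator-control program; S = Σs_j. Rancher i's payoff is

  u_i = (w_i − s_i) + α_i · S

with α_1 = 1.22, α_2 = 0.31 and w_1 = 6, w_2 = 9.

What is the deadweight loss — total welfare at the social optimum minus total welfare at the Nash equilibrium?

4.77

∂u_i/∂s_i = α_i − 1, so rancher i contributes w_i if α_i > 1, else 0.
α_i > 1 for i ∈ {1}; NE contributions (6, 0), S = 6.
W^NE = Σw_i − S^NE + (Σα_i)·S^NE = 15 + 0.53·6 = 18.18.
Planner: ∂(Σu_j)/∂s_i = Σα_j − 1 = 0.53 > 0, so everyone contributes w_i; S^SO = 15, W^SO = 15 + 0.53·15 = 22.95.
Deadweight loss = 4.77.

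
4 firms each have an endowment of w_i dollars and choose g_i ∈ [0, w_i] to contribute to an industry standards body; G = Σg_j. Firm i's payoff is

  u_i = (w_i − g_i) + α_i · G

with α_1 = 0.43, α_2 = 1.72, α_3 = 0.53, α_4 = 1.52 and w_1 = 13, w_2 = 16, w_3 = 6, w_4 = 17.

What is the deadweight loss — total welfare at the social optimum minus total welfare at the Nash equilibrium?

∂u_i/∂g_i = α_i − 1, so firm i contributes w_i if α_i > 1, else 0.
α_i > 1 for i ∈ {2, 4}; NE contributions (0, 16, 0, 17), G = 33.
W^NE = Σw_i − G^NE + (Σα_i)·G^NE = 52 + 3.2·33 = 157.6.
Planner: ∂(Σu_j)/∂g_i = Σα_j − 1 = 3.2 > 0, so everyone contributes w_i; G^SO = 52, W^SO = 52 + 3.2·52 = 218.4.
Deadweight loss = 60.8.

60.8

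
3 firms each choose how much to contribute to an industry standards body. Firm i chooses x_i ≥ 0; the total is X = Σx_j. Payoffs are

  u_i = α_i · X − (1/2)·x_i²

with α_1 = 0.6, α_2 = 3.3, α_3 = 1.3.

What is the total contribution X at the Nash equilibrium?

Firm i's FOC: ∂u_i/∂x_i = α_i − x_i = 0, so x_i* = α_i.
NE contributions = (0.6, 3.3, 1.3); X = 5.2.

5.2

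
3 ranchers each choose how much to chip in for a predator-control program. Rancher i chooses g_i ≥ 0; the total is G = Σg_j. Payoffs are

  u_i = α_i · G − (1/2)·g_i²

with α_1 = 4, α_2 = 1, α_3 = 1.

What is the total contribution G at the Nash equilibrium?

6

Rancher i's FOC: ∂u_i/∂g_i = α_i − g_i = 0, so g_i* = α_i.
NE contributions = (4, 1, 1); G = 6.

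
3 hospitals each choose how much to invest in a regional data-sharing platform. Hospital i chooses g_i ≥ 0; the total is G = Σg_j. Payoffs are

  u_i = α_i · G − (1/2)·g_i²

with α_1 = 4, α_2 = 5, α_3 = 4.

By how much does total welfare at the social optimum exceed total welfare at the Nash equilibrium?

Hospital i's FOC: ∂u_i/∂g_i = α_i − g_i = 0, so g_i* = α_i.
NE contributions = (4, 5, 4); G = 13.
W^NE = (Σα)·G − ½Σα_i² = 13² − ½·57 = 140.5.
Planner sets g_i = Σα_j = 13 for every i, so G^SO = 3·13 = 39.
W^SO = (Σα)·G^SO − ½·3·(Σα)² = (3/2)·13² = 253.5.
Deadweight loss = W^SO − W^NE = 113.

113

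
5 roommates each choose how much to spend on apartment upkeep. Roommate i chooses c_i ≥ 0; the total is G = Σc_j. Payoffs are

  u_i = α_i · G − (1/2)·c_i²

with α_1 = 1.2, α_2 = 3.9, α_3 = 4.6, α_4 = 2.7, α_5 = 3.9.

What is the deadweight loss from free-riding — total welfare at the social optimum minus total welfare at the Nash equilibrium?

428.69

Roommate i's FOC: ∂u_i/∂c_i = α_i − c_i = 0, so c_i* = α_i.
NE contributions = (1.2, 3.9, 4.6, 2.7, 3.9); G = 16.3.
W^NE = (Σα)·G − ½Σα_i² = 16.3² − ½·60.31 = 235.535.
Planner sets c_i = Σα_j = 16.3 for every i, so G^SO = 5·16.3 = 81.5.
W^SO = (Σα)·G^SO − ½·5·(Σα)² = (5/2)·16.3² = 664.225.
Deadweight loss = W^SO − W^NE = 428.69.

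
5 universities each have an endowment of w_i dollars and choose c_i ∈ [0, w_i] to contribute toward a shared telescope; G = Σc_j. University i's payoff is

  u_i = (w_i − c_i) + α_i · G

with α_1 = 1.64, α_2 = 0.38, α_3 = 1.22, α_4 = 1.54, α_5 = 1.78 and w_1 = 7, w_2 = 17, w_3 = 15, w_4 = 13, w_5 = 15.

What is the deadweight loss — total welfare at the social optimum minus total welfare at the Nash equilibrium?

∂u_i/∂c_i = α_i − 1, so university i contributes w_i if α_i > 1, else 0.
α_i > 1 for i ∈ {1, 3, 4, 5}; NE contributions (7, 0, 15, 13, 15), G = 50.
W^NE = Σw_i − G^NE + (Σα_i)·G^NE = 67 + 5.56·50 = 345.
Planner: ∂(Σu_j)/∂c_i = Σα_j − 1 = 5.56 > 0, so everyone contributes w_i; G^SO = 67, W^SO = 67 + 5.56·67 = 439.52.
Deadweight loss = 94.52.

94.52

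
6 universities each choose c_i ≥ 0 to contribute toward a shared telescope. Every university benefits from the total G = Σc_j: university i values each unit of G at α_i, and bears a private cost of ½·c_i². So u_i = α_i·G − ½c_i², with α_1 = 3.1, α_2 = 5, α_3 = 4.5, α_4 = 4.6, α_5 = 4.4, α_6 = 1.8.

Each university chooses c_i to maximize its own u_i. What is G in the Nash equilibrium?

23.4

University i's FOC: ∂u_i/∂c_i = α_i − c_i = 0, so c_i* = α_i.
NE contributions = (3.1, 5, 4.5, 4.6, 4.4, 1.8); G = 23.4.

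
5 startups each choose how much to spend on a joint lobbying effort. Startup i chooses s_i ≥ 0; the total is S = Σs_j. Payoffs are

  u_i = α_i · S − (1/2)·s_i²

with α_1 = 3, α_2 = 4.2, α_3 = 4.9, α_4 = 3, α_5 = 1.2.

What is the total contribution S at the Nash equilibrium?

16.3

Startup i's FOC: ∂u_i/∂s_i = α_i − s_i = 0, so s_i* = α_i.
NE contributions = (3, 4.2, 4.9, 3, 1.2); S = 16.3.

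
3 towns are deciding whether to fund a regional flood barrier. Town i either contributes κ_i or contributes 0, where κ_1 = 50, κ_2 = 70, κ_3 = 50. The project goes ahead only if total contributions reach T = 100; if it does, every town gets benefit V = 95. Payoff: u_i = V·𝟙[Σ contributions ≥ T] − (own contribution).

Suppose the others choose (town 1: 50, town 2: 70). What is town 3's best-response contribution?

0

Others' total = 120 ≥ 100; contributing adds cost 50 for no extra benefit.
Best response: 0.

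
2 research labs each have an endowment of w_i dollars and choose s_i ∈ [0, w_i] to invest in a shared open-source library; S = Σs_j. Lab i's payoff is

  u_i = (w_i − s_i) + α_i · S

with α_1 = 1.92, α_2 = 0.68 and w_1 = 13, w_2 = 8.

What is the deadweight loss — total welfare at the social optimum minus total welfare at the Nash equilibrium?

∂u_i/∂s_i = α_i − 1, so lab i contributes w_i if α_i > 1, else 0.
α_i > 1 for i ∈ {1}; NE contributions (13, 0), S = 13.
W^NE = Σw_i − S^NE + (Σα_i)·S^NE = 21 + 1.6·13 = 41.8.
Planner: ∂(Σu_j)/∂s_i = Σα_j − 1 = 1.6 > 0, so everyone contributes w_i; S^SO = 21, W^SO = 21 + 1.6·21 = 54.6.
Deadweight loss = 12.8.

12.8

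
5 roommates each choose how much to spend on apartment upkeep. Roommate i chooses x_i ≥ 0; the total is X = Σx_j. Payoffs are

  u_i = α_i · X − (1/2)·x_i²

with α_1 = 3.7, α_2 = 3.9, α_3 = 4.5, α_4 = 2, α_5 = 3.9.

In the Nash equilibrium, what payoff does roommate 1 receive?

Roommate i's FOC: ∂u_i/∂x_i = α_i − x_i = 0, so x_i* = α_i.
NE contributions = (3.7, 3.9, 4.5, 2, 3.9); X = 18.
u_1 = α_1·X − ½·(x_1)² = 3.7·18 − ½·3.7² = 59.755.

59.755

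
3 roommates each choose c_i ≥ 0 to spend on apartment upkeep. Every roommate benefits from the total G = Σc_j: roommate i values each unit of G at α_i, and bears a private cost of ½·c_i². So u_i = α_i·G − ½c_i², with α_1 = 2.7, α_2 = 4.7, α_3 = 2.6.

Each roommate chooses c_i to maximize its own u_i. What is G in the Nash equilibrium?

10

Roommate i's FOC: ∂u_i/∂c_i = α_i − c_i = 0, so c_i* = α_i.
NE contributions = (2.7, 4.7, 2.6); G = 10.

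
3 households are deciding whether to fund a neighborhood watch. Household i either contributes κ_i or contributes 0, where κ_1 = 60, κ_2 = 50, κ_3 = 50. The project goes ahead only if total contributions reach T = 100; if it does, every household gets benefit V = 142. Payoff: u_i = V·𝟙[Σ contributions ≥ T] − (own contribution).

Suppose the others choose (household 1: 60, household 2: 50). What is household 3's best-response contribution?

Others' total = 110 ≥ 100; contributing adds cost 50 for no extra benefit.
Best response: 0.

0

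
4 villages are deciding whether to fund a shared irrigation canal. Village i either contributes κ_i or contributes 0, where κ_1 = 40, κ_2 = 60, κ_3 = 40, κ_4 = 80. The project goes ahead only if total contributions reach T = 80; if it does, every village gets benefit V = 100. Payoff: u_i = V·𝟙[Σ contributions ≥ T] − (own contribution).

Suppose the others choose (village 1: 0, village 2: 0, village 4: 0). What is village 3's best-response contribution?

Others' total = 0. Even contributing 40 gives 40 < 80: no benefit either way.
Best response: 0.

0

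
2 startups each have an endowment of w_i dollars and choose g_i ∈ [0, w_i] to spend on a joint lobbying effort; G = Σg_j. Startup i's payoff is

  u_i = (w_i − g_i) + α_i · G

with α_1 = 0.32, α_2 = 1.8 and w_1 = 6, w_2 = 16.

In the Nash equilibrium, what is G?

16

∂u_i/∂g_i = α_i − 1, so startup i contributes w_i if α_i > 1, else 0.
α_i > 1 for i ∈ {2}; NE contributions (0, 16), G = 16.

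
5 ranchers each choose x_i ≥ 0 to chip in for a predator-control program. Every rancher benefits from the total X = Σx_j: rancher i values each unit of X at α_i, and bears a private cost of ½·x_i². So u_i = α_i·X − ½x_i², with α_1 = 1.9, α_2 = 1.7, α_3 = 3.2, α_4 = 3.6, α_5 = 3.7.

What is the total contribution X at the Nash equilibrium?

14.1

Rancher i's FOC: ∂u_i/∂x_i = α_i − x_i = 0, so x_i* = α_i.
NE contributions = (1.9, 1.7, 3.2, 3.6, 3.7); X = 14.1.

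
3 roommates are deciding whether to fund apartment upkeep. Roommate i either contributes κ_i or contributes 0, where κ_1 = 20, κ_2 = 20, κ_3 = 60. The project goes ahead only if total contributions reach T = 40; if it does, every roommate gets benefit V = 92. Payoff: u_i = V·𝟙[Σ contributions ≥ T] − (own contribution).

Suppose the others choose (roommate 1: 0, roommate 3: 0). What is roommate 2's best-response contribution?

0

Others' total = 0. Even contributing 20 gives 20 < 40: no benefit either way.
Best response: 0.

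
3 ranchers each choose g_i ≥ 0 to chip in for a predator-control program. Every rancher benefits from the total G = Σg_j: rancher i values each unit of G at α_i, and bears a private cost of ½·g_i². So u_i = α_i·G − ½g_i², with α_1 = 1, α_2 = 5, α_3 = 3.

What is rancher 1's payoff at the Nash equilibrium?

8.5

Rancher i's FOC: ∂u_i/∂g_i = α_i − g_i = 0, so g_i* = α_i.
NE contributions = (1, 5, 3); G = 9.
u_1 = α_1·G − ½·(g_1)² = 1·9 − ½·1² = 8.5.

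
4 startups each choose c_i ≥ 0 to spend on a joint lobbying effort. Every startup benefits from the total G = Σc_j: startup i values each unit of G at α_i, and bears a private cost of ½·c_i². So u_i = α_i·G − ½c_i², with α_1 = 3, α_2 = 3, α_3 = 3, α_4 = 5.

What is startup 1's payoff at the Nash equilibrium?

Startup i's FOC: ∂u_i/∂c_i = α_i − c_i = 0, so c_i* = α_i.
NE contributions = (3, 3, 3, 5); G = 14.
u_1 = α_1·G − ½·(c_1)² = 3·14 − ½·3² = 37.5.

37.5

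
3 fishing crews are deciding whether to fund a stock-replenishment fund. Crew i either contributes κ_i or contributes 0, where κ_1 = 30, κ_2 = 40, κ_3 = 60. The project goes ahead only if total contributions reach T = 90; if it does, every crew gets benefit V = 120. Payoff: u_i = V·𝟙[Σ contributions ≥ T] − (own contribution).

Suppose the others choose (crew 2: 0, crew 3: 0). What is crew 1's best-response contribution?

0

Others' total = 0. Even contributing 30 gives 30 < 90: no benefit either way.
Best response: 0.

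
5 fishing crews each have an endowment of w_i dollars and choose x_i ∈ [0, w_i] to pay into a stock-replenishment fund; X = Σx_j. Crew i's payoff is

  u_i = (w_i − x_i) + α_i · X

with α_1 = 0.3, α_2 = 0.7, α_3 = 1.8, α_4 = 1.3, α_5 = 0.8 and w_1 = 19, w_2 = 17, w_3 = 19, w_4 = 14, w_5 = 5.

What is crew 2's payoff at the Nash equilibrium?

∂u_i/∂x_i = α_i − 1, so crew i contributes w_i if α_i > 1, else 0.
α_i > 1 for i ∈ {3, 4}; NE contributions (0, 0, 19, 14, 0), X = 33.
u_2 = (17 − 0) + 0.7·33 = 40.1.

40.1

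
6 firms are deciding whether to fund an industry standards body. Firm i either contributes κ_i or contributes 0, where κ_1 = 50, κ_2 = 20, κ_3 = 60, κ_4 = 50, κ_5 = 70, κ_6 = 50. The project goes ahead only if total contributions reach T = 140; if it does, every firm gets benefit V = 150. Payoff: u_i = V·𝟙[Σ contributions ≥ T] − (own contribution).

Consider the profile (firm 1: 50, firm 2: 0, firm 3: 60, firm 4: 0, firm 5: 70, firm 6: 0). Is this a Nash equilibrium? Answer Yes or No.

Total = 180 ≥ 140: provided.
Firm 1 (pledges 50, payoff 100): dropping to 0 → total 130, payoff 0. No gain.
Firm 2 (pledges 0, payoff 150): pledging 20 → total 200, payoff 130. No gain.
Firm 3 (pledges 60, payoff 90): dropping to 0 → total 120, payoff 0. No gain.
Firm 4 (pledges 0, payoff 150): pledging 50 → total 230, payoff 100. No gain.
Firm 5 (pledges 70, payoff 80): dropping to 0 → total 110, payoff 0. No gain.
Firm 6 (pledges 0, payoff 150): pledging 50 → total 230, payoff 100. No gain.

Yes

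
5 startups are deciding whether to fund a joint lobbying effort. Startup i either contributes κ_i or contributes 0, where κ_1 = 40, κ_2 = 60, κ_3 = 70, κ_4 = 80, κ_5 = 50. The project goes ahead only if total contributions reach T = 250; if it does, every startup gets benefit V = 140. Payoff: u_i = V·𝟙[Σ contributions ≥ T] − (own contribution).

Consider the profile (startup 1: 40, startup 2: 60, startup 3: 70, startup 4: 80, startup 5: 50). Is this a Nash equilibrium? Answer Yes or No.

No

Total = 300 ≥ 250: provided.
Startup 1 (pledges 40, payoff 100): dropping to 0 → total 260, payoff 140. Profitable deviation.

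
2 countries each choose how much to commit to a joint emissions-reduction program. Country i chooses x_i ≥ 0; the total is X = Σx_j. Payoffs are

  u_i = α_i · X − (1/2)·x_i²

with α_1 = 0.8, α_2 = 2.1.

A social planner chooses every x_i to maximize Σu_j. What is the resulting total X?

Planner FOC: ∂(Σu_j)/∂x_i = (Σα_j) − x_i = 0, so x_i^SO = Σα_j = 2.9 for every i; X^SO = 5.8.

5.8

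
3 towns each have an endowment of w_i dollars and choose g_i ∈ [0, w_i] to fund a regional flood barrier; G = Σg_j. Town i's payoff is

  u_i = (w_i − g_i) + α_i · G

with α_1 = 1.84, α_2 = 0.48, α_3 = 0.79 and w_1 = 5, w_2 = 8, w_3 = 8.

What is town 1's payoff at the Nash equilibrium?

9.2

∂u_i/∂g_i = α_i − 1, so town i contributes w_i if α_i > 1, else 0.
α_i > 1 for i ∈ {1}; NE contributions (5, 0, 0), G = 5.
u_1 = (5 − 5) + 1.84·5 = 9.2.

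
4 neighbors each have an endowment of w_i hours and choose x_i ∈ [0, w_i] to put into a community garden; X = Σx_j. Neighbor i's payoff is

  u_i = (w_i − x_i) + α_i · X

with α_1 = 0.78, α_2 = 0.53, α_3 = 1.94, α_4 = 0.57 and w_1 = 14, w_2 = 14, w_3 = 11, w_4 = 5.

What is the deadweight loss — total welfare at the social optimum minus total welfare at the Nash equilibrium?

93.06

∂u_i/∂x_i = α_i − 1, so neighbor i contributes w_i if α_i > 1, else 0.
α_i > 1 for i ∈ {3}; NE contributions (0, 0, 11, 0), X = 11.
W^NE = Σw_i − X^NE + (Σα_i)·X^NE = 44 + 2.82·11 = 75.02.
Planner: ∂(Σu_j)/∂x_i = Σα_j − 1 = 2.82 > 0, so everyone contributes w_i; X^SO = 44, W^SO = 44 + 2.82·44 = 168.08.
Deadweight loss = 93.06.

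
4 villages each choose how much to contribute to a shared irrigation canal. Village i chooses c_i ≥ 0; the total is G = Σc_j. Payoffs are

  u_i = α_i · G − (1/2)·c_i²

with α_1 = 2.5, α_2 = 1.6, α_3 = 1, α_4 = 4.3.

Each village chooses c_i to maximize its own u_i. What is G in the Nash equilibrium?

9.4

Village i's FOC: ∂u_i/∂c_i = α_i − c_i = 0, so c_i* = α_i.
NE contributions = (2.5, 1.6, 1, 4.3); G = 9.4.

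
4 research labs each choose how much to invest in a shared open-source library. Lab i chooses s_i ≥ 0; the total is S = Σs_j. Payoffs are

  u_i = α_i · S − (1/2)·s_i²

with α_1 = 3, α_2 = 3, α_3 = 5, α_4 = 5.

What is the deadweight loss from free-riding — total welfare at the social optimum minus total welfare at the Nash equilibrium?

Lab i's FOC: ∂u_i/∂s_i = α_i − s_i = 0, so s_i* = α_i.
NE contributions = (3, 3, 5, 5); S = 16.
W^NE = (Σα)·S − ½Σα_i² = 16² − ½·68 = 222.
Planner sets s_i = Σα_j = 16 for every i, so S^SO = 4·16 = 64.
W^SO = (Σα)·S^SO − ½·4·(Σα)² = (4/2)·16² = 512.
Deadweight loss = W^SO − W^NE = 290.

290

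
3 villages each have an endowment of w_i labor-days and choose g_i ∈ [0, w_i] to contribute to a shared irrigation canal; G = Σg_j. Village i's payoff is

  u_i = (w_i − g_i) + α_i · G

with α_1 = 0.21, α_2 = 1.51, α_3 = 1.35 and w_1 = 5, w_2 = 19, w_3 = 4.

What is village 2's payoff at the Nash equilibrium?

34.73

∂u_i/∂g_i = α_i − 1, so village i contributes w_i if α_i > 1, else 0.
α_i > 1 for i ∈ {2, 3}; NE contributions (0, 19, 4), G = 23.
u_2 = (19 − 19) + 1.51·23 = 34.73.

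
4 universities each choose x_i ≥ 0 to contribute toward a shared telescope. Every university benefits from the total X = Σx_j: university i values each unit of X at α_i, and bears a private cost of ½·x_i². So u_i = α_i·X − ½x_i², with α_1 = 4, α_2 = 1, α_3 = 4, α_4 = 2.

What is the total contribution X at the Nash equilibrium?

University i's FOC: ∂u_i/∂x_i = α_i − x_i = 0, so x_i* = α_i.
NE contributions = (4, 1, 4, 2); X = 11.

11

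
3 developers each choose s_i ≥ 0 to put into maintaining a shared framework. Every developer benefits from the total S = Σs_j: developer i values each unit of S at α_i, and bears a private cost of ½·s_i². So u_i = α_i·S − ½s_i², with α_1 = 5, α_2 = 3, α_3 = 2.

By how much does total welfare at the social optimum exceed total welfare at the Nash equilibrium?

69

Developer i's FOC: ∂u_i/∂s_i = α_i − s_i = 0, so s_i* = α_i.
NE contributions = (5, 3, 2); S = 10.
W^NE = (Σα)·S − ½Σα_i² = 10² − ½·38 = 81.
Planner sets s_i = Σα_j = 10 for every i, so S^SO = 3·10 = 30.
W^SO = (Σα)·S^SO − ½·3·(Σα)² = (3/2)·10² = 150.
Deadweight loss = W^SO − W^NE = 69.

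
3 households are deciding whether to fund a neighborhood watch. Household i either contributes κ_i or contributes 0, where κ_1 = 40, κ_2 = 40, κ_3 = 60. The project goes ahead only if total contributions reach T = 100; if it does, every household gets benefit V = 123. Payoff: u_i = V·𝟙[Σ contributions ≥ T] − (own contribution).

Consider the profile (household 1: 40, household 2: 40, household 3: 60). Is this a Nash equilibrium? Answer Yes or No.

Total = 140 ≥ 100: provided.
Household 1 (pledges 40, payoff 83): dropping to 0 → total 100, payoff 123. Profitable deviation.

No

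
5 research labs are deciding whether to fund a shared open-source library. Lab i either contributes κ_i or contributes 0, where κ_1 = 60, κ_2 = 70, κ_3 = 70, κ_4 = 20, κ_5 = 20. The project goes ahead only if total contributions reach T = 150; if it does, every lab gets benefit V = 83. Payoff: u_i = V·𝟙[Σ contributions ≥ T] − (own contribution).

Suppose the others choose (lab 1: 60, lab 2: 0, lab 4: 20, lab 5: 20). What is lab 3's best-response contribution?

70

Others' total = 100. Contributing 70 brings total to 170 ≥ 150: gain V − κ_3 = 13.
Best response: 70.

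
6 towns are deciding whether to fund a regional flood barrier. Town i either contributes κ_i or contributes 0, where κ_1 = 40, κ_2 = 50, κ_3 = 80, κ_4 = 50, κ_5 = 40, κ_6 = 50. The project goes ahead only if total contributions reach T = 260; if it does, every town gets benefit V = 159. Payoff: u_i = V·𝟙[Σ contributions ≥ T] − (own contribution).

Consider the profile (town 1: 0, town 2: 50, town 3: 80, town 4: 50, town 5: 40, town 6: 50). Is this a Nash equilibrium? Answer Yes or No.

Total = 270 ≥ 260: provided.
Town 1 (pledges 0, payoff 159): pledging 40 → total 310, payoff 119. No gain.
Town 2 (pledges 50, payoff 109): dropping to 0 → total 220, payoff 0. No gain.
Town 3 (pledges 80, payoff 79): dropping to 0 → total 190, payoff 0. No gain.
Town 4 (pledges 50, payoff 109): dropping to 0 → total 220, payoff 0. No gain.
Town 5 (pledges 40, payoff 119): dropping to 0 → total 230, payoff 0. No gain.
Town 6 (pledges 50, payoff 109): dropping to 0 → total 220, payoff 0. No gain.

Yes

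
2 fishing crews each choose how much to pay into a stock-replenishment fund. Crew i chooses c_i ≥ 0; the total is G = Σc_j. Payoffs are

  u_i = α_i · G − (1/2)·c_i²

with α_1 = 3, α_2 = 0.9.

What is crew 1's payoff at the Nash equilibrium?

Crew i's FOC: ∂u_i/∂c_i = α_i − c_i = 0, so c_i* = α_i.
NE contributions = (3, 0.9); G = 3.9.
u_1 = α_1·G − ½·(c_1)² = 3·3.9 − ½·3² = 7.2.

7.2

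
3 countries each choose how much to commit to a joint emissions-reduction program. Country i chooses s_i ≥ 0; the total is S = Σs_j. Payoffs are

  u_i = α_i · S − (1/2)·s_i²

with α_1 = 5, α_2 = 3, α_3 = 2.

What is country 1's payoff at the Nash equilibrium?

Country i's FOC: ∂u_i/∂s_i = α_i − s_i = 0, so s_i* = α_i.
NE contributions = (5, 3, 2); S = 10.
u_1 = α_1·S − ½·(s_1)² = 5·10 − ½·5² = 37.5.

37.5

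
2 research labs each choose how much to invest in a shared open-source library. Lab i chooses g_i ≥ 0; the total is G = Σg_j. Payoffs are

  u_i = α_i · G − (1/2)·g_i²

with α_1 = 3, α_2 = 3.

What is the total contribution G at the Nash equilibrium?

6

Lab i's FOC: ∂u_i/∂g_i = α_i − g_i = 0, so g_i* = α_i.
NE contributions = (3, 3); G = 6.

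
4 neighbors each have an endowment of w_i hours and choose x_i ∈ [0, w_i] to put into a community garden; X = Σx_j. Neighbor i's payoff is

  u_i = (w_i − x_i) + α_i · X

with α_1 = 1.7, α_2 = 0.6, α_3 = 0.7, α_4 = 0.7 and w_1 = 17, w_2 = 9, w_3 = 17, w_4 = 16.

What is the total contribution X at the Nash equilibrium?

17

∂u_i/∂x_i = α_i − 1, so neighbor i contributes w_i if α_i > 1, else 0.
α_i > 1 for i ∈ {1}; NE contributions (17, 0, 0, 0), X = 17.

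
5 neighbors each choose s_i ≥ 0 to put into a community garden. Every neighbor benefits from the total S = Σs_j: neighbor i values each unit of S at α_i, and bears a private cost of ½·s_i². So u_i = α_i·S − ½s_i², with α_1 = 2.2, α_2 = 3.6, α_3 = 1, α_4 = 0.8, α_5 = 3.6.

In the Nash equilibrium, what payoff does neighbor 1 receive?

22.22

Neighbor i's FOC: ∂u_i/∂s_i = α_i − s_i = 0, so s_i* = α_i.
NE contributions = (2.2, 3.6, 1, 0.8, 3.6); S = 11.2.
u_1 = α_1·S − ½·(s_1)² = 2.2·11.2 − ½·2.2² = 22.22.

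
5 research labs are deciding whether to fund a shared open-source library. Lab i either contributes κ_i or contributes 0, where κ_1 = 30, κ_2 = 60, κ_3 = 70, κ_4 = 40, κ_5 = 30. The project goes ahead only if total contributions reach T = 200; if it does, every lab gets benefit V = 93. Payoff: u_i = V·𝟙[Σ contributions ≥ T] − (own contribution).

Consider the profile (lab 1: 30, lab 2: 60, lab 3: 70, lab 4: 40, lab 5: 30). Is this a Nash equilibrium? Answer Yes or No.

No

Total = 230 ≥ 200: provided.
Lab 1 (pledges 30, payoff 63): dropping to 0 → total 200, payoff 93. Profitable deviation.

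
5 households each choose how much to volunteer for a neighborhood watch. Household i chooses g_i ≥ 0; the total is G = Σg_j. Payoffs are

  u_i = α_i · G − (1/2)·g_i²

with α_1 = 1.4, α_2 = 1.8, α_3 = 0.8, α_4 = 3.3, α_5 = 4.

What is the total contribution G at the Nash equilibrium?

11.3

Household i's FOC: ∂u_i/∂g_i = α_i − g_i = 0, so g_i* = α_i.
NE contributions = (1.4, 1.8, 0.8, 3.3, 4); G = 11.3.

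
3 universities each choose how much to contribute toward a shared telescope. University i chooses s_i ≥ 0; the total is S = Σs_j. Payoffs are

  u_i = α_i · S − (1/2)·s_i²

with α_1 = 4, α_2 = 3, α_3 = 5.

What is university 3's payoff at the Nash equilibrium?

47.5

University i's FOC: ∂u_i/∂s_i = α_i − s_i = 0, so s_i* = α_i.
NE contributions = (4, 3, 5); S = 12.
u_3 = α_3·S − ½·(s_3)² = 5·12 − ½·5² = 47.5.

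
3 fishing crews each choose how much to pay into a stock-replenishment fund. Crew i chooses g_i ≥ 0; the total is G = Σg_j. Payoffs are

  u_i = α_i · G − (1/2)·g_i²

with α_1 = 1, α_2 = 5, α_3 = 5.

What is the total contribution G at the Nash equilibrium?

Crew i's FOC: ∂u_i/∂g_i = α_i − g_i = 0, so g_i* = α_i.
NE contributions = (1, 5, 5); G = 11.

11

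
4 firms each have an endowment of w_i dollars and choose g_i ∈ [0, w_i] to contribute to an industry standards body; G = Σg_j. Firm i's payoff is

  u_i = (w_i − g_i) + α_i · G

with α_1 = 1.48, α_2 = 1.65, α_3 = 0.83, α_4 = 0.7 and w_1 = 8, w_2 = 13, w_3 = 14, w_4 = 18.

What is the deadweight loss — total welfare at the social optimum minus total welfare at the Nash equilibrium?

117.12

∂u_i/∂g_i = α_i − 1, so firm i contributes w_i if α_i > 1, else 0.
α_i > 1 for i ∈ {1, 2}; NE contributions (8, 13, 0, 0), G = 21.
W^NE = Σw_i − G^NE + (Σα_i)·G^NE = 53 + 3.66·21 = 129.86.
Planner: ∂(Σu_j)/∂g_i = Σα_j − 1 = 3.66 > 0, so everyone contributes w_i; G^SO = 53, W^SO = 53 + 3.66·53 = 246.98.
Deadweight loss = 117.12.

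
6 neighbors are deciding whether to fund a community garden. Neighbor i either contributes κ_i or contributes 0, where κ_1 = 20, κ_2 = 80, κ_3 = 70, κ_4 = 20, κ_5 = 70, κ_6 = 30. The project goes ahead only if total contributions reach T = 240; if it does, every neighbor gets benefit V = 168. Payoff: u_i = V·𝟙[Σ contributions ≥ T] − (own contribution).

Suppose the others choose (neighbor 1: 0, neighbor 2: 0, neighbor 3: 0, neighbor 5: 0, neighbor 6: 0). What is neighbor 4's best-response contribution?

0

Others' total = 0. Even contributing 20 gives 20 < 240: no benefit either way.
Best response: 0.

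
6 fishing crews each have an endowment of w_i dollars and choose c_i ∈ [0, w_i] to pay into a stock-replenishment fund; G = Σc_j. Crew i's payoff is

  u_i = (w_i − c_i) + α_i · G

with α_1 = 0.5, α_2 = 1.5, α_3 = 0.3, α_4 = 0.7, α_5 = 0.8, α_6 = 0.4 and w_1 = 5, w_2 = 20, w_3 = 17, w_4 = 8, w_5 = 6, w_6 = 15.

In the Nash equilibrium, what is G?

∂u_i/∂c_i = α_i − 1, so crew i contributes w_i if α_i > 1, else 0.
α_i > 1 for i ∈ {2}; NE contributions (0, 20, 0, 0, 0, 0), G = 20.

20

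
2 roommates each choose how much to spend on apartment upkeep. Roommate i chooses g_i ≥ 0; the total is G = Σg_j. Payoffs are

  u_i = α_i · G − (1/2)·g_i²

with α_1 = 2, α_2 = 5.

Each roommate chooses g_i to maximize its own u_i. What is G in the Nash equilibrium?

7

Roommate i's FOC: ∂u_i/∂g_i = α_i − g_i = 0, so g_i* = α_i.
NE contributions = (2, 5); G = 7.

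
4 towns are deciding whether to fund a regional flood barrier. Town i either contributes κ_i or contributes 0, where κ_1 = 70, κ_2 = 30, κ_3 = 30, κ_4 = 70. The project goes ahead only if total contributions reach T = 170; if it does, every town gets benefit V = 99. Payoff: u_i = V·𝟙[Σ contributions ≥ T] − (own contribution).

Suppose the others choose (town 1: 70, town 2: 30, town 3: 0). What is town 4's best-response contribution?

70

Others' total = 100. Contributing 70 brings total to 170 ≥ 170: gain V − κ_4 = 29.
Best response: 70.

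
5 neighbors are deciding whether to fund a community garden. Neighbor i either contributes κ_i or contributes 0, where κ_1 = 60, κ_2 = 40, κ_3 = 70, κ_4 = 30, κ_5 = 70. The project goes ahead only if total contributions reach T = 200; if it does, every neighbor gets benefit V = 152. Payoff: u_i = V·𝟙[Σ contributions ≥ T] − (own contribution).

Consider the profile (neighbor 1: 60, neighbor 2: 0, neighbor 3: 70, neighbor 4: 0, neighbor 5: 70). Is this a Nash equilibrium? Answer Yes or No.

Total = 200 ≥ 200: provided.
Neighbor 1 (pledges 60, payoff 92): dropping to 0 → total 140, payoff 0. No gain.
Neighbor 2 (pledges 0, payoff 152): pledging 40 → total 240, payoff 112. No gain.
Neighbor 3 (pledges 70, payoff 82): dropping to 0 → total 130, payoff 0. No gain.
Neighbor 4 (pledges 0, payoff 152): pledging 30 → total 230, payoff 122. No gain.
Neighbor 5 (pledges 70, payoff 82): dropping to 0 → total 130, payoff 0. No gain.

Yes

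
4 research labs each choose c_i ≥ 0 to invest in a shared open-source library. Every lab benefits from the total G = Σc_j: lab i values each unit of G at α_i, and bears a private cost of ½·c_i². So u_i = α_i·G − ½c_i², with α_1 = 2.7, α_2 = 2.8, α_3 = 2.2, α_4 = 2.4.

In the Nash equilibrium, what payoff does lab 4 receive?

Lab i's FOC: ∂u_i/∂c_i = α_i − c_i = 0, so c_i* = α_i.
NE contributions = (2.7, 2.8, 2.2, 2.4); G = 10.1.
u_4 = α_4·G − ½·(c_4)² = 2.4·10.1 − ½·2.4² = 21.36.

21.36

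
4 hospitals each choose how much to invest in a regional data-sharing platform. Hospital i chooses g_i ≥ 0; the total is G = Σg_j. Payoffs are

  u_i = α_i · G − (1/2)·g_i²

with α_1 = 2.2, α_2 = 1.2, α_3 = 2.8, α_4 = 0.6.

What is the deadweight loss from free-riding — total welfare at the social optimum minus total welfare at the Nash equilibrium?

53.48

Hospital i's FOC: ∂u_i/∂g_i = α_i − g_i = 0, so g_i* = α_i.
NE contributions = (2.2, 1.2, 2.8, 0.6); G = 6.8.
W^NE = (Σα)·G − ½Σα_i² = 6.8² − ½·14.48 = 39.
Planner sets g_i = Σα_j = 6.8 for every i, so G^SO = 4·6.8 = 27.2.
W^SO = (Σα)·G^SO − ½·4·(Σα)² = (4/2)·6.8² = 92.48.
Deadweight loss = W^SO − W^NE = 53.48.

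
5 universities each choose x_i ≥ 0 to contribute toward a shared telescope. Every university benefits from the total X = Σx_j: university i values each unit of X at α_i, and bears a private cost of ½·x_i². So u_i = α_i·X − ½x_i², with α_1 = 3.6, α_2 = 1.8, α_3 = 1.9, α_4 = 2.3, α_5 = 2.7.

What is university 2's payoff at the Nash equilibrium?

University i's FOC: ∂u_i/∂x_i = α_i − x_i = 0, so x_i* = α_i.
NE contributions = (3.6, 1.8, 1.9, 2.3, 2.7); X = 12.3.
u_2 = α_2·X − ½·(x_2)² = 1.8·12.3 − ½·1.8² = 20.52.

20.52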